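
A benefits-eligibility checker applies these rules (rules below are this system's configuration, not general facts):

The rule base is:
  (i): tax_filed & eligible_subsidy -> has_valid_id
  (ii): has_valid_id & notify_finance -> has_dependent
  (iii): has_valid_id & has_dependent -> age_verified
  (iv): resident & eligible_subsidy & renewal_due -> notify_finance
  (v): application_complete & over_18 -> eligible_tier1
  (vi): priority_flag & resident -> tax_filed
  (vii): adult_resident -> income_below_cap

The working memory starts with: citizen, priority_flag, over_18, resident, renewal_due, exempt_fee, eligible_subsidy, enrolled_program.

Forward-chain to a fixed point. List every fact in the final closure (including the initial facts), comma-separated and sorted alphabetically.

[1] (iv) [resident & eligible_subsidy & renewal_due -> notify_finance]; (vi) [priority_flag & resident -> tax_filed]. ⇒ new: notify_finance, tax_filed.
[2] (i) [tax_filed & eligible_subsidy -> has_valid_id]. ⇒ new: has_valid_id.
[3] (ii) [has_valid_id & notify_finance -> has_dependent]. ⇒ new: has_dependent.
[4] (iii) [has_valid_id & has_dependent -> age_verified]. ⇒ new: age_verified.

age_verified, citizen, eligible_subsidy, enrolled_program, exempt_fee, has_dependent, has_valid_id, notify_finance, over_18, priority_flag, renewal_due, resident, tax_filed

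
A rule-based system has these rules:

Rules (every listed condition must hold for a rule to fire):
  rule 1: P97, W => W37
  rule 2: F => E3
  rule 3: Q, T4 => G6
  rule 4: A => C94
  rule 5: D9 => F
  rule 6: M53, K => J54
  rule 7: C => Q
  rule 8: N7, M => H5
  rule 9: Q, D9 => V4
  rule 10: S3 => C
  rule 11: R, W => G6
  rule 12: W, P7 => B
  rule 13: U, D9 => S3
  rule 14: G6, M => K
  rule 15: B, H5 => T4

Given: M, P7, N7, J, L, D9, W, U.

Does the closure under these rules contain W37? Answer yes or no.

no

Round 1: rule 5 [D9 => F]; rule 8 [N7, M => H5]; rule 12 [W, P7 => B]; rule 13 [U, D9 => S3]. New: F, H5, B, S3.
Round 2: rule 2 [F => E3]; rule 10 [S3 => C]; rule 15 [B, H5 => T4]. New: E3, C, T4.
Round 3: rule 7 [C => Q]. New: Q.
Round 4: rule 3 [Q, T4 => G6]; rule 9 [Q, D9 => V4]. New: G6, V4.
Round 5: rule 14 [G6, M => K]. New: K.
Fixed point reached. W37 is concluded only by rule 1; rule 1 needs P97 (never derived).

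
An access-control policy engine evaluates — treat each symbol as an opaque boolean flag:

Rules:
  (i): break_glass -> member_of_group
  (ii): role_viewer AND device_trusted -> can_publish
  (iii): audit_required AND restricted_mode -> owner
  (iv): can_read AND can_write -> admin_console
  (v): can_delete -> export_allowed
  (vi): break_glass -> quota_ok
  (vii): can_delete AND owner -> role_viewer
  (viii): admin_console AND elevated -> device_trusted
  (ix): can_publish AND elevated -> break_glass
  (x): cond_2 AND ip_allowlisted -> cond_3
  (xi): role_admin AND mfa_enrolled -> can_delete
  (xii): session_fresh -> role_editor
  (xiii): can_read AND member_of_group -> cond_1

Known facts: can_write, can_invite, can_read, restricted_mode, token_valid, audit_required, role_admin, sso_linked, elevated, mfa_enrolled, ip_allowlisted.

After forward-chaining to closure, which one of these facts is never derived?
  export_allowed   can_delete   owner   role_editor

role_editor

Round 1 fires (iii), (iv), (xi), giving owner, admin_console, can_delete.
Round 2 fires (v), (vii), (viii), giving export_allowed, role_viewer, device_trusted.
Round 3 fires (ii), giving can_publish.
Round 4 fires (ix), giving break_glass.
Round 5 fires (i), (vi), giving member_of_group, quota_ok.
Round 6 fires (xiii), giving cond_1.
Derived: can_delete (round 1), owner (round 1), export_allowed (round 2). role_editor never appears in any round.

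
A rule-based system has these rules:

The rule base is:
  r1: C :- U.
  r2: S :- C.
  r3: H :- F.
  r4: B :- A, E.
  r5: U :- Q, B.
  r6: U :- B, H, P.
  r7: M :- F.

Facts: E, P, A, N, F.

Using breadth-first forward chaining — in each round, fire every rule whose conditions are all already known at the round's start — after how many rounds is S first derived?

Round 1 fires r3, r4, r7, giving H, B, M.
Round 2 fires r6, giving U.
Round 3 fires r1, giving C.
Round 4 fires r2, giving S.
S first appears in round 4.

4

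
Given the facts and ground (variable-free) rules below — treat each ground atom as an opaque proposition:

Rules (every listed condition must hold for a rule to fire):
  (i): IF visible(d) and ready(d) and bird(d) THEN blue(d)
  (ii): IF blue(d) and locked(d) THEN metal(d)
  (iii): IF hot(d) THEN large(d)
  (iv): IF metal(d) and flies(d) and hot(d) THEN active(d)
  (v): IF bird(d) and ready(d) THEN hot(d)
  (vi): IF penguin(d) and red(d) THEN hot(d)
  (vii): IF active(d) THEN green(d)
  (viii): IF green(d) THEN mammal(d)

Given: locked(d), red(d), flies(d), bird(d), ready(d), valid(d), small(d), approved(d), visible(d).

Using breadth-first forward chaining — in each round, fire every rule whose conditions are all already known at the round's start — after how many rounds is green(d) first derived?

4

Round 1: (i) [IF visible(d) and ready(d) and bird(d) THEN blue(d)]; (v) [IF bird(d) and ready(d) THEN hot(d)]. Adds blue(d), hot(d).
Round 2: (ii) [IF blue(d) and locked(d) THEN metal(d)]; (iii) [IF hot(d) THEN large(d)]. Adds metal(d), large(d).
Round 3: (iv) [IF metal(d) and flies(d) and hot(d) THEN active(d)]. Adds active(d).
Round 4: (vii) [IF active(d) THEN green(d)]. Adds green(d).
green(d) first appears in round 4.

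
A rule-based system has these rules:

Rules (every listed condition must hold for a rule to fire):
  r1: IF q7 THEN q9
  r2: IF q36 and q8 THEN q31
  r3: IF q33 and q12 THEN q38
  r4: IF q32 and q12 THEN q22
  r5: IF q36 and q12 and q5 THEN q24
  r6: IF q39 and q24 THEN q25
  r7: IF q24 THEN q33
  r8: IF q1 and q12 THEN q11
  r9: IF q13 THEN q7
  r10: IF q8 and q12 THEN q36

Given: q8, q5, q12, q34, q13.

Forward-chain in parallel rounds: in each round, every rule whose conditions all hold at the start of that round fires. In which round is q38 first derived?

[1] r9 [IF q13 THEN q7]; r10 [IF q8 and q12 THEN q36]. ⇒ new: q7, q36.
[2] r1 [IF q7 THEN q9]; r2 [IF q36 and q8 THEN q31]; r5 [IF q36 and q12 and q5 THEN q24]. ⇒ new: q9, q31, q24.
[3] r7 [IF q24 THEN q33]. ⇒ new: q33.
[4] r3 [IF q33 and q12 THEN q38]. ⇒ new: q38.
q38 first appears in round 4.

4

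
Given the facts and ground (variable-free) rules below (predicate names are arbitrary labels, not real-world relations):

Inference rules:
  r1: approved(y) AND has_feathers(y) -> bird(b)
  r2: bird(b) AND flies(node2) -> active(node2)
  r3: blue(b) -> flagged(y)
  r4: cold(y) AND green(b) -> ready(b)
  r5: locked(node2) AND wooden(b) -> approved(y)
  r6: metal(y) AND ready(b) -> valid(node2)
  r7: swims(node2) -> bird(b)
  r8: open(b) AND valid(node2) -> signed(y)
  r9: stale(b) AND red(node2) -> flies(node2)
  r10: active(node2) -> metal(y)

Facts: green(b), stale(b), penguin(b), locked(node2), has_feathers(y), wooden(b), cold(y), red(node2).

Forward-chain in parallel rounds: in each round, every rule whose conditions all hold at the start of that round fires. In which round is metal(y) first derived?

Round 1: r4 [cold(y) AND green(b) -> ready(b)]; r5 [locked(node2) AND wooden(b) -> approved(y)]; r9 [stale(b) AND red(node2) -> flies(node2)]. New: ready(b), approved(y), flies(node2).
Round 2: r1 [approved(y) AND has_feathers(y) -> bird(b)]. New: bird(b).
Round 3: r2 [bird(b) AND flies(node2) -> active(node2)]. New: active(node2).
Round 4: r10 [active(node2) -> metal(y)]. New: metal(y).
metal(y) first appears in round 4.

4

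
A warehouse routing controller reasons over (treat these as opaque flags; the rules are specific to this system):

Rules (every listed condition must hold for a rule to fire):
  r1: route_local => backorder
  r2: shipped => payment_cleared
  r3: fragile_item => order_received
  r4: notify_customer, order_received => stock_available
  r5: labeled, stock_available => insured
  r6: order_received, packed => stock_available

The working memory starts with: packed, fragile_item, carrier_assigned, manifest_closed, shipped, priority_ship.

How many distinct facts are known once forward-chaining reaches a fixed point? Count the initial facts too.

9

Round 1: r2 [shipped => payment_cleared]; r3 [fragile_item => order_received]. New: payment_cleared, order_received.
Round 2: r6 [order_received, packed => stock_available]. New: stock_available.
Closure: {carrier_assigned, fragile_item, manifest_closed, order_received, packed, payment_cleared, priority_ship, shipped, stock_available} — 9 facts.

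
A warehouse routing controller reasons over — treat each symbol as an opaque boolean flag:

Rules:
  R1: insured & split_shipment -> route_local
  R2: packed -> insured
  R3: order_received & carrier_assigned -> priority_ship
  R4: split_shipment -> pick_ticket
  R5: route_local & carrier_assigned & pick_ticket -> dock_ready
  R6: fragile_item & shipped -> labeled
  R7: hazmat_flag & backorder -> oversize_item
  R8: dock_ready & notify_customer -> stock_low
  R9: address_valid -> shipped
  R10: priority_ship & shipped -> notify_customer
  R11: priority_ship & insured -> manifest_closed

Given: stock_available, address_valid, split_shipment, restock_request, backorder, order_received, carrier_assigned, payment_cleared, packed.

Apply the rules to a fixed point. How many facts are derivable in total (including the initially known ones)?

Round 1: R2 [packed -> insured]; R3 [order_received & carrier_assigned -> priority_ship]; R4 [split_shipment -> pick_ticket]; R9 [address_valid -> shipped]. Adds insured, priority_ship, pick_ticket, shipped.
Round 2: R1 [insured & split_shipment -> route_local]; R10 [priority_ship & shipped -> notify_customer]; R11 [priority_ship & insured -> manifest_closed]. Adds route_local, notify_customer, manifest_closed.
Round 3: R5 [route_local & carrier_assigned & pick_ticket -> dock_ready]. Adds dock_ready.
Round 4: R8 [dock_ready & notify_customer -> stock_low]. Adds stock_low.
Closure: {address_valid, backorder, carrier_assigned, dock_ready, insured, manifest_closed, notify_customer, order_received, packed, payment_cleared, pick_ticket, priority_ship, restock_request, route_local, shipped, split_shipment, stock_available, stock_low} — 18 facts.

18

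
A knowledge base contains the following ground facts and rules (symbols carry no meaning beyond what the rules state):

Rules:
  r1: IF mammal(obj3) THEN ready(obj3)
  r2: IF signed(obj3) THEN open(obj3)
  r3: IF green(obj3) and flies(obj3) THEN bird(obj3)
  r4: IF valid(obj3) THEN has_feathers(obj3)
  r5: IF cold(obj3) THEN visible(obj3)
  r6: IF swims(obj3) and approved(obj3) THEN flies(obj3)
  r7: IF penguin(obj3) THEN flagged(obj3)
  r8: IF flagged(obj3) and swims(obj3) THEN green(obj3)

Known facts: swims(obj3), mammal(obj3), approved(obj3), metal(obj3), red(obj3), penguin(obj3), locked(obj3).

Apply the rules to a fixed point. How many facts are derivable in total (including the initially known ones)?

Round 1: r1 [IF mammal(obj3) THEN ready(obj3)]; r6 [IF swims(obj3) and approved(obj3) THEN flies(obj3)]; r7 [IF penguin(obj3) THEN flagged(obj3)]. Adds ready(obj3), flies(obj3), flagged(obj3).
Round 2: r8 [IF flagged(obj3) and swims(obj3) THEN green(obj3)]. Adds green(obj3).
Round 3: r3 [IF green(obj3) and flies(obj3) THEN bird(obj3)]. Adds bird(obj3).
Closure: {approved(obj3), bird(obj3), flagged(obj3), flies(obj3), green(obj3), locked(obj3), mammal(obj3), metal(obj3), penguin(obj3), ready(obj3), red(obj3), swims(obj3)} — 12 facts.

12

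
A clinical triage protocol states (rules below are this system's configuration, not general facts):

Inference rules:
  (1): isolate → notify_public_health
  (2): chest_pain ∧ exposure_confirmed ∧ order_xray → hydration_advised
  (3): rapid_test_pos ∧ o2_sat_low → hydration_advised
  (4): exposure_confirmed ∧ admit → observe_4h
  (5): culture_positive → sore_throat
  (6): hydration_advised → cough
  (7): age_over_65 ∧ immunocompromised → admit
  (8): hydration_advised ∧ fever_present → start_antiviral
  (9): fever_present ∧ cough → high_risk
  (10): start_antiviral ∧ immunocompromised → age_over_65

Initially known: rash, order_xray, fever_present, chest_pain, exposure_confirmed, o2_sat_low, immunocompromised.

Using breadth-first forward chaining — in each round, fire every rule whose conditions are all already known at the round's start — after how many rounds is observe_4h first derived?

Round 1: (2) [chest_pain ∧ exposure_confirmed ∧ order_xray → hydration_advised]. New: hydration_advised.
Round 2: (6) [hydration_advised → cough]; (8) [hydration_advised ∧ fever_present → start_antiviral]. New: cough, start_antiviral.
Round 3: (9) [fever_present ∧ cough → high_risk]; (10) [start_antiviral ∧ immunocompromised → age_over_65]. New: high_risk, age_over_65.
Round 4: (7) [age_over_65 ∧ immunocompromised → admit]. New: admit.
Round 5: (4) [exposure_confirmed ∧ admit → observe_4h]. New: observe_4h.
observe_4h first appears in round 5.

5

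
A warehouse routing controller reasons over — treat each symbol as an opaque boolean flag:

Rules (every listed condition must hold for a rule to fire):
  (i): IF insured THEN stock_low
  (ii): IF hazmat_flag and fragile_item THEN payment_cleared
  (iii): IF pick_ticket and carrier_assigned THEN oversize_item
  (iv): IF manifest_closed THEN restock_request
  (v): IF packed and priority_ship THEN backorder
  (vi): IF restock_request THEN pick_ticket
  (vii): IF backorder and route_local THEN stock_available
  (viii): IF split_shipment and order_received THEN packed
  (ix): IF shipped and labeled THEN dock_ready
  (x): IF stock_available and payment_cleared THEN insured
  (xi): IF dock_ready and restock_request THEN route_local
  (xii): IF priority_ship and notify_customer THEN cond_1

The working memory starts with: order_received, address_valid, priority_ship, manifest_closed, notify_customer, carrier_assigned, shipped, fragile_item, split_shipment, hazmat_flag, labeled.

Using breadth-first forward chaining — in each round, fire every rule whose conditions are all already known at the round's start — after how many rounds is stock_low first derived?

Round 1: (ii) [IF hazmat_flag and fragile_item THEN payment_cleared]; (iv) [IF manifest_closed THEN restock_request]; (viii) [IF split_shipment and order_received THEN packed]; (ix) [IF shipped and labeled THEN dock_ready]; (xii) [IF priority_ship and notify_customer THEN cond_1]. Adds payment_cleared, restock_request, packed, dock_ready, cond_1.
Round 2: (v) [IF packed and priority_ship THEN backorder]; (vi) [IF restock_request THEN pick_ticket]; (xi) [IF dock_ready and restock_request THEN route_local]. Adds backorder, pick_ticket, route_local.
Round 3: (iii) [IF pick_ticket and carrier_assigned THEN oversize_item]; (vii) [IF backorder and route_local THEN stock_available]. Adds oversize_item, stock_available.
Round 4: (x) [IF stock_available and payment_cleared THEN insured]. Adds insured.
Round 5: (i) [IF insured THEN stock_low]. Adds stock_low.
stock_low first appears in round 5.

5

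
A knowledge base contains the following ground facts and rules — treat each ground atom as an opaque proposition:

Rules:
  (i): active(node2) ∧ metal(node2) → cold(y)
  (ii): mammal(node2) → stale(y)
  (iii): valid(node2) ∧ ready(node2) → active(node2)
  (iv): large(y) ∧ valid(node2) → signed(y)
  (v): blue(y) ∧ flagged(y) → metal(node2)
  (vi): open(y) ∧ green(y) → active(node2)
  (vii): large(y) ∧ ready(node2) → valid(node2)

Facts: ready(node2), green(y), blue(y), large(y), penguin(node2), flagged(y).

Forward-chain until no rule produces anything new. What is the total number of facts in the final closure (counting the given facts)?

11

[1] (v) [blue(y) ∧ flagged(y) → metal(node2)]; (vii) [large(y) ∧ ready(node2) → valid(node2)]. ⇒ new: metal(node2), valid(node2).
[2] (iii) [valid(node2) ∧ ready(node2) → active(node2)]; (iv) [large(y) ∧ valid(node2) → signed(y)]. ⇒ new: active(node2), signed(y).
[3] (i) [active(node2) ∧ metal(node2) → cold(y)]. ⇒ new: cold(y).
Closure: {active(node2), blue(y), cold(y), flagged(y), green(y), large(y), metal(node2), penguin(node2), ready(node2), signed(y), valid(node2)} — 11 facts.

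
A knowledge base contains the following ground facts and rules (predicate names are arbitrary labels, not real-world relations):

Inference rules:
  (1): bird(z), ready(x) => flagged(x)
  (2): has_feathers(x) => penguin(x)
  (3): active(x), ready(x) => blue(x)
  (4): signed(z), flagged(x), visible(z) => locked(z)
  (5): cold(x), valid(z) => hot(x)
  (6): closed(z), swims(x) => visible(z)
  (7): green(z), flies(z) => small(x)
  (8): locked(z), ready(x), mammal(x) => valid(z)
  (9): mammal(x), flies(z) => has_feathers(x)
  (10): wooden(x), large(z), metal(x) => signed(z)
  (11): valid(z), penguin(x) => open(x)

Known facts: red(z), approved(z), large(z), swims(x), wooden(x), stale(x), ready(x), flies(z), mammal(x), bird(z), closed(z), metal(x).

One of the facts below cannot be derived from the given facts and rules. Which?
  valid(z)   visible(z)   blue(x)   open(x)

Round 1 fires (1), (6), (9), (10), giving flagged(x), visible(z), has_feathers(x), signed(z).
Round 2 fires (2), (4), giving penguin(x), locked(z).
Round 3 fires (8), giving valid(z).
Round 4 fires (11), giving open(x).
Derived: valid(z) (round 3), visible(z) (round 1), open(x) (round 4). blue(x) never appears in any round.

blue(x)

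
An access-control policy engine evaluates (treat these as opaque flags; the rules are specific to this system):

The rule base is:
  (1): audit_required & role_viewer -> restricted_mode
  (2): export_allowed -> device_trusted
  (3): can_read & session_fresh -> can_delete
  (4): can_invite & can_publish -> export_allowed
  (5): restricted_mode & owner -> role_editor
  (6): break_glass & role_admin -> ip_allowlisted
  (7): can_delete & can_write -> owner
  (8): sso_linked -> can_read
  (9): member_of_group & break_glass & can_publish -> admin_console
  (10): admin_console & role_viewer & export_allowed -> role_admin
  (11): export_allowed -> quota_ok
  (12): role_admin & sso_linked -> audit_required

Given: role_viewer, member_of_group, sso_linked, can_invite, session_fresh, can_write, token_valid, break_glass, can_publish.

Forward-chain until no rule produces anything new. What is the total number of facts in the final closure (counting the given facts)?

Round 1 fires (4), (8), (9), giving export_allowed, can_read, admin_console.
Round 2 fires (2), (3), (10), (11), giving device_trusted, can_delete, role_admin, quota_ok.
Round 3 fires (6), (7), (12), giving ip_allowlisted, owner, audit_required.
Round 4 fires (1), giving restricted_mode.
Round 5 fires (5), giving role_editor.
Closure: {admin_console, audit_required, break_glass, can_delete, can_invite, can_publish, can_read, can_write, device_trusted, export_allowed, ip_allowlisted, member_of_group, owner, quota_ok, restricted_mode, role_admin, role_editor, role_viewer, session_fresh, sso_linked, token_valid} — 21 facts.

21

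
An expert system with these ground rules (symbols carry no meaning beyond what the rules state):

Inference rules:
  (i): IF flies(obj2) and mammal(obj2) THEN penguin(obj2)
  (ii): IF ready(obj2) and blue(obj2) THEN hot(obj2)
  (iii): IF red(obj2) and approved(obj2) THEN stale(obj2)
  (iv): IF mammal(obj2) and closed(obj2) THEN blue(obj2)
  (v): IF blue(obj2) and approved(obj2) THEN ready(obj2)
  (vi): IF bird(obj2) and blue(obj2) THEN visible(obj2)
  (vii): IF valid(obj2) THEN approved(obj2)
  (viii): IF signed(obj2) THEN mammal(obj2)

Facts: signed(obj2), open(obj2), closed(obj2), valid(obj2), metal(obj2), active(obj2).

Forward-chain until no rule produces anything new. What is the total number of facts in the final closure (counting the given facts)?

Round 1: (vii) [IF valid(obj2) THEN approved(obj2)]; (viii) [IF signed(obj2) THEN mammal(obj2)]. New: approved(obj2), mammal(obj2).
Round 2: (iv) [IF mammal(obj2) and closed(obj2) THEN blue(obj2)]. New: blue(obj2).
Round 3: (v) [IF blue(obj2) and approved(obj2) THEN ready(obj2)]. New: ready(obj2).
Round 4: (ii) [IF ready(obj2) and blue(obj2) THEN hot(obj2)]. New: hot(obj2).
Closure: {active(obj2), approved(obj2), blue(obj2), closed(obj2), hot(obj2), mammal(obj2), metal(obj2), open(obj2), ready(obj2), signed(obj2), valid(obj2)} — 11 facts.

11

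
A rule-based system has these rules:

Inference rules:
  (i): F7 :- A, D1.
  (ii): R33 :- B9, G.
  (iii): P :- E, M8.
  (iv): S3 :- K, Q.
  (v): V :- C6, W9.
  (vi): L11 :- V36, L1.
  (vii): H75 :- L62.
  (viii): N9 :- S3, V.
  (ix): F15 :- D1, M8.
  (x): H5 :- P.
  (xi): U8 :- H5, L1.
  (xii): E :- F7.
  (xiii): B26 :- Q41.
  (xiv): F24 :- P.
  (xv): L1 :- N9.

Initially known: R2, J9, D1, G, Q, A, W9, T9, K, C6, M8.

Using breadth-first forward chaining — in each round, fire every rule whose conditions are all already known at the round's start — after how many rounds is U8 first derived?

5

Round 1 — (i), (iv), (v), (ix), derive F7, S3, V, F15.
Round 2 — (viii), (xii), derive N9, E.
Round 3 — (iii), (xv), derive P, L1.
Round 4 — (x), (xiv), derive H5, F24.
Round 5 — (xi), derive U8.
U8 first appears in round 5.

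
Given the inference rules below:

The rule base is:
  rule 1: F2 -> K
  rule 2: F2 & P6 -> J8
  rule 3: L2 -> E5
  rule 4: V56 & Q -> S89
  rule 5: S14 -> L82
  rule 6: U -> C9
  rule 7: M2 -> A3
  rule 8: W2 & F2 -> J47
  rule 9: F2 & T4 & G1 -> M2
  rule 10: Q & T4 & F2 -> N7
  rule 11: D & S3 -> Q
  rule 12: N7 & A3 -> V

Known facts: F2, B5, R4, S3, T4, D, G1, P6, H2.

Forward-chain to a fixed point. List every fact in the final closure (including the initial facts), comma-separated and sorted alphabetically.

A3, B5, D, F2, G1, H2, J8, K, M2, N7, P6, Q, R4, S3, T4, V

[1] rule 1 [F2 -> K]; rule 2 [F2 & P6 -> J8]; rule 9 [F2 & T4 & G1 -> M2]; rule 11 [D & S3 -> Q]. ⇒ new: K, J8, M2, Q.
[2] rule 7 [M2 -> A3]; rule 10 [Q & T4 & F2 -> N7]. ⇒ new: A3, N7.
[3] rule 12 [N7 & A3 -> V]. ⇒ new: V.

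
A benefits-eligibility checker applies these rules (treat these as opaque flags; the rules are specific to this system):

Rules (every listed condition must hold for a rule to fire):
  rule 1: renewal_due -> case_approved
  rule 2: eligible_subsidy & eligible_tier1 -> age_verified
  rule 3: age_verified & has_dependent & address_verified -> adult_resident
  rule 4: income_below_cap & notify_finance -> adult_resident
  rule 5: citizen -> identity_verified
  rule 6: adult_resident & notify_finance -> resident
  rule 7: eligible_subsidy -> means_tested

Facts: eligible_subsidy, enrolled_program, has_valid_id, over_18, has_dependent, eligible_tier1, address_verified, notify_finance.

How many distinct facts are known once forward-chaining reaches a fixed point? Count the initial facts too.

Round 1 fires rule 2, rule 7, giving age_verified, means_tested.
Round 2 fires rule 3, giving adult_resident.
Round 3 fires rule 6, giving resident.
Closure: {address_verified, adult_resident, age_verified, eligible_subsidy, eligible_tier1, enrolled_program, has_dependent, has_valid_id, means_tested, notify_finance, over_18, resident} — 12 facts.

12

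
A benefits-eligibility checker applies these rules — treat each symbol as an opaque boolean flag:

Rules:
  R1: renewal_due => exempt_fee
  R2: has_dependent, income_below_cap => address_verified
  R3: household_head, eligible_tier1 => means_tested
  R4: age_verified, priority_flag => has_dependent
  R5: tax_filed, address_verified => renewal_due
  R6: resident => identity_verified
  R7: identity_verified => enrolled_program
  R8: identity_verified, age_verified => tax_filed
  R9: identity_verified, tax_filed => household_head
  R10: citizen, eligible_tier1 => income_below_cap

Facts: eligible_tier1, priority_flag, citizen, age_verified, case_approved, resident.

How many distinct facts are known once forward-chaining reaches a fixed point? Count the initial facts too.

Round 1 fires R4, R6, R10, giving has_dependent, identity_verified, income_below_cap.
Round 2 fires R2, R7, R8, giving address_verified, enrolled_program, tax_filed.
Round 3 fires R5, R9, giving renewal_due, household_head.
Round 4 fires R1, R3, giving exempt_fee, means_tested.
Closure: {address_verified, age_verified, case_approved, citizen, eligible_tier1, enrolled_program, exempt_fee, has_dependent, household_head, identity_verified, income_below_cap, means_tested, priority_flag, renewal_due, resident, tax_filed} — 16 facts.

16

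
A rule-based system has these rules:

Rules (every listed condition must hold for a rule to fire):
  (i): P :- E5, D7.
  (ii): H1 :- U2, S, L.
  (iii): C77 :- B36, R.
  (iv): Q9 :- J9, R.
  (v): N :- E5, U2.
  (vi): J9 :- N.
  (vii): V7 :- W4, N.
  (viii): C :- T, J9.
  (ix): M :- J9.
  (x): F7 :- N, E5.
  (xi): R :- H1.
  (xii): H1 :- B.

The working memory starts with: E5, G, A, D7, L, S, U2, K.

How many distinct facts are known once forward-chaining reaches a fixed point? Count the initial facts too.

Round 1 — (i), (ii), (v), derive P, H1, N.
Round 2 — (vi), (x), (xi), derive J9, F7, R.
Round 3 — (iv), (ix), derive Q9, M.
Closure: {A, D7, E5, F7, G, H1, J9, K, L, M, N, P, Q9, R, S, U2} — 16 facts.

16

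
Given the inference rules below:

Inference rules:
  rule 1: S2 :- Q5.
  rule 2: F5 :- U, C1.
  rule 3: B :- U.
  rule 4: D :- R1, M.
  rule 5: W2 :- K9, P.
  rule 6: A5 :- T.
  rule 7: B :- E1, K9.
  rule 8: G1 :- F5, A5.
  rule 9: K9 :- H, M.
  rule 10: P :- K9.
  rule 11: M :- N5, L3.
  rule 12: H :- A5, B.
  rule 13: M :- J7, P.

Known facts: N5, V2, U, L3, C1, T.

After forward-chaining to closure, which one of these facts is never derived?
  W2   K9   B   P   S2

Round 1: rule 2 [F5 :- U, C1.]; rule 3 [B :- U.]; rule 6 [A5 :- T.]; rule 11 [M :- N5, L3.]. New: F5, B, A5, M.
Round 2: rule 8 [G1 :- F5, A5.]; rule 12 [H :- A5, B.]. New: G1, H.
Round 3: rule 9 [K9 :- H, M.]. New: K9.
Round 4: rule 10 [P :- K9.]. New: P.
Round 5: rule 5 [W2 :- K9, P.]. New: W2.
Derived: K9 (round 3), W2 (round 5), B (round 1), P (round 4). S2 never appears in any round.

S2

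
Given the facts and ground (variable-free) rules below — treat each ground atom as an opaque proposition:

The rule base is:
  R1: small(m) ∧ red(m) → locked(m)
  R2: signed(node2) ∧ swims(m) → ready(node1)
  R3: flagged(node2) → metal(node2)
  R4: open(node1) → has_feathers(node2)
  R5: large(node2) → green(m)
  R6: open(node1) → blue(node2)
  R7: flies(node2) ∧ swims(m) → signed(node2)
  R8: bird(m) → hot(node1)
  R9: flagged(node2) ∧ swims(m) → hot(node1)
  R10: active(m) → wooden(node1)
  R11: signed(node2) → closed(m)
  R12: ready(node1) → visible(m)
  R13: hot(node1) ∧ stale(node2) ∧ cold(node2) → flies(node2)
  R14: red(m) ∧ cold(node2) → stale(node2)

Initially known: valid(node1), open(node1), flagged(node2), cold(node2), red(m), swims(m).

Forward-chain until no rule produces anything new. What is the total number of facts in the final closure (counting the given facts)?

16

Round 1 fires R3, R4, R6, R9, R14, giving metal(node2), has_feathers(node2), blue(node2), hot(node1), stale(node2).
Round 2 fires R13, giving flies(node2).
Round 3 fires R7, giving signed(node2).
Round 4 fires R2, R11, giving ready(node1), closed(m).
Round 5 fires R12, giving visible(m).
Closure: {blue(node2), closed(m), cold(node2), flagged(node2), flies(node2), has_feathers(node2), hot(node1), metal(node2), open(node1), ready(node1), red(m), signed(node2), stale(node2), swims(m), valid(node1), visible(m)} — 16 facts.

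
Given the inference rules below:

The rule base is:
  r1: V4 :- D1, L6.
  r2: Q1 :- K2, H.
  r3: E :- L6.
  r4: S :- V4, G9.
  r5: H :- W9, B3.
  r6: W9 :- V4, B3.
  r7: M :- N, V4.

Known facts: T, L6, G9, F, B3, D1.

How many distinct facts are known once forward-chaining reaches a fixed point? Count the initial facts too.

11

Round 1 — r1, r3, derive V4, E.
Round 2 — r4, r6, derive S, W9.
Round 3 — r5, derive H.
Closure: {B3, D1, E, F, G9, H, L6, S, T, V4, W9} — 11 facts.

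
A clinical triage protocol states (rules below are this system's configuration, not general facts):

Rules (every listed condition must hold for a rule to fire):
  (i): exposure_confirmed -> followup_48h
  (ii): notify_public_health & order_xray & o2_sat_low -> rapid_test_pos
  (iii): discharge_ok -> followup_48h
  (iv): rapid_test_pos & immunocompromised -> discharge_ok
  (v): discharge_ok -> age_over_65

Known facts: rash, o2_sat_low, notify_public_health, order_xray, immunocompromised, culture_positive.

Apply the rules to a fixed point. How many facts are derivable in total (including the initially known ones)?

10

Round 1 — (ii), derive rapid_test_pos.
Round 2 — (iv), derive discharge_ok.
Round 3 — (iii), (v), derive followup_48h, age_over_65.
Closure: {age_over_65, culture_positive, discharge_ok, followup_48h, immunocompromised, notify_public_health, o2_sat_low, order_xray, rapid_test_pos, rash} — 10 facts.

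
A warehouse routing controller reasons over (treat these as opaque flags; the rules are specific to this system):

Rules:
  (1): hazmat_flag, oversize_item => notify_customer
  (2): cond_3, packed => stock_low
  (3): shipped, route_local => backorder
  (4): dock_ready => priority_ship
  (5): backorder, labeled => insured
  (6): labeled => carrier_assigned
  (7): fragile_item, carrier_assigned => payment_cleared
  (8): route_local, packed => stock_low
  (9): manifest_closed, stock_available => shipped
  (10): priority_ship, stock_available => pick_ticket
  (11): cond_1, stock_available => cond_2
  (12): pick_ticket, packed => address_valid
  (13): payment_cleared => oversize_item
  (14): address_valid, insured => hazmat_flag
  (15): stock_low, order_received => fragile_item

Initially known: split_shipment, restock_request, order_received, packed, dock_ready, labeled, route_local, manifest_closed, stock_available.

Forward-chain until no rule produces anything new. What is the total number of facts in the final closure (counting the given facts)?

22

Round 1 fires (4), (6), (8), (9), giving priority_ship, carrier_assigned, stock_low, shipped.
Round 2 fires (3), (10), (15), giving backorder, pick_ticket, fragile_item.
Round 3 fires (5), (7), (12), giving insured, payment_cleared, address_valid.
Round 4 fires (13), (14), giving oversize_item, hazmat_flag.
Round 5 fires (1), giving notify_customer.
Closure: {address_valid, backorder, carrier_assigned, dock_ready, fragile_item, hazmat_flag, insured, labeled, manifest_closed, notify_customer, order_received, oversize_item, packed, payment_cleared, pick_ticket, priority_ship, restock_request, route_local, shipped, split_shipment, stock_available, stock_low} — 22 facts.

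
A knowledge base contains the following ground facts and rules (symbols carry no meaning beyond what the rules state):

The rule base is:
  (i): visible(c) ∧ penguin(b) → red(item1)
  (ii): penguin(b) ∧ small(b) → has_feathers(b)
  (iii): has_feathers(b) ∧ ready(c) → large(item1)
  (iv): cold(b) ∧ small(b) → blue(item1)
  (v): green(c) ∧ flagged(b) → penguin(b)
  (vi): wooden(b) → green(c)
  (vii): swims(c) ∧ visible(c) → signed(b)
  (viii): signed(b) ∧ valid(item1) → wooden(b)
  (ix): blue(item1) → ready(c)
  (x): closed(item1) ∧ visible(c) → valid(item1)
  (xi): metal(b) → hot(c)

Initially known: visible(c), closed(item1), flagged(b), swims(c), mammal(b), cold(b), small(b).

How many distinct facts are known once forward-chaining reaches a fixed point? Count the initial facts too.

Round 1: (iv) [cold(b) ∧ small(b) → blue(item1)]; (vii) [swims(c) ∧ visible(c) → signed(b)]; (x) [closed(item1) ∧ visible(c) → valid(item1)]. New: blue(item1), signed(b), valid(item1).
Round 2: (viii) [signed(b) ∧ valid(item1) → wooden(b)]; (ix) [blue(item1) → ready(c)]. New: wooden(b), ready(c).
Round 3: (vi) [wooden(b) → green(c)]. New: green(c).
Round 4: (v) [green(c) ∧ flagged(b) → penguin(b)]. New: penguin(b).
Round 5: (i) [visible(c) ∧ penguin(b) → red(item1)]; (ii) [penguin(b) ∧ small(b) → has_feathers(b)]. New: red(item1), has_feathers(b).
Round 6: (iii) [has_feathers(b) ∧ ready(c) → large(item1)]. New: large(item1).
Closure: {blue(item1), closed(item1), cold(b), flagged(b), green(c), has_feathers(b), large(item1), mammal(b), penguin(b), ready(c), red(item1), signed(b), small(b), swims(c), valid(item1), visible(c), wooden(b)} — 17 facts.

17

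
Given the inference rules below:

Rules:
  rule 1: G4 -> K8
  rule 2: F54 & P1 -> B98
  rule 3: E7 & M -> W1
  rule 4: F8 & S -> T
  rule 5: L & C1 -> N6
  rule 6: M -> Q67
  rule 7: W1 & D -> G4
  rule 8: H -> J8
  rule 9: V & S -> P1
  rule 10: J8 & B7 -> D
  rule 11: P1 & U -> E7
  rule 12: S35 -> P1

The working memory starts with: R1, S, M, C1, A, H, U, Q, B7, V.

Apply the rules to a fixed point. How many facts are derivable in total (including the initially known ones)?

Round 1: rule 6 [M -> Q67]; rule 8 [H -> J8]; rule 9 [V & S -> P1]. Adds Q67, J8, P1.
Round 2: rule 10 [J8 & B7 -> D]; rule 11 [P1 & U -> E7]. Adds D, E7.
Round 3: rule 3 [E7 & M -> W1]. Adds W1.
Round 4: rule 7 [W1 & D -> G4]. Adds G4.
Round 5: rule 1 [G4 -> K8]. Adds K8.
Closure: {A, B7, C1, D, E7, G4, H, J8, K8, M, P1, Q, Q67, R1, S, U, V, W1} — 18 facts.

18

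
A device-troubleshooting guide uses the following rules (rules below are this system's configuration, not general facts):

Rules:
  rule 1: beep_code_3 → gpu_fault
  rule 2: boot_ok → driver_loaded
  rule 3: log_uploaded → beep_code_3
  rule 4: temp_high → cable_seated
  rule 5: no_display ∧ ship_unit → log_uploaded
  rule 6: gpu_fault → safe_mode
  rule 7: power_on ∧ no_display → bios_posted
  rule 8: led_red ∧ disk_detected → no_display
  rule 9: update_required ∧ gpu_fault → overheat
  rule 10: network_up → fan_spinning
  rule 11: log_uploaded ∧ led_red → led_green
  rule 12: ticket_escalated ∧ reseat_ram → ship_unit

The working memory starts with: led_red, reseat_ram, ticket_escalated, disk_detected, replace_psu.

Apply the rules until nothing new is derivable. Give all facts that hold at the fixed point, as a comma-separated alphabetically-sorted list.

Round 1 — rule 8, rule 12, derive no_display, ship_unit.
Round 2 — rule 5, derive log_uploaded.
Round 3 — rule 3, rule 11, derive beep_code_3, led_green.
Round 4 — rule 1, derive gpu_fault.
Round 5 — rule 6, derive safe_mode.

beep_code_3, disk_detected, gpu_fault, led_green, led_red, log_uploaded, no_display, replace_psu, reseat_ram, safe_mode, ship_unit, ticket_escalated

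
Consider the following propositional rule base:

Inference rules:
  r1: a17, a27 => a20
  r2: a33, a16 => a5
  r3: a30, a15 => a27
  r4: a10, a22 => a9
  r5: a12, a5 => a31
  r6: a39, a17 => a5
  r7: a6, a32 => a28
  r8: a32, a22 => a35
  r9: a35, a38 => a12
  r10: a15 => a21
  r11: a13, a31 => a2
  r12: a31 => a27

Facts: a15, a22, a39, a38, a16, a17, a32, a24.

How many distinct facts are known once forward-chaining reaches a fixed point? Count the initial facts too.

15

Round 1: r6 [a39, a17 => a5]; r8 [a32, a22 => a35]; r10 [a15 => a21]. New: a5, a35, a21.
Round 2: r9 [a35, a38 => a12]. New: a12.
Round 3: r5 [a12, a5 => a31]. New: a31.
Round 4: r12 [a31 => a27]. New: a27.
Round 5: r1 [a17, a27 => a20]. New: a20.
Closure: {a12, a15, a16, a17, a20, a21, a22, a24, a27, a31, a32, a35, a38, a39, a5} — 15 facts.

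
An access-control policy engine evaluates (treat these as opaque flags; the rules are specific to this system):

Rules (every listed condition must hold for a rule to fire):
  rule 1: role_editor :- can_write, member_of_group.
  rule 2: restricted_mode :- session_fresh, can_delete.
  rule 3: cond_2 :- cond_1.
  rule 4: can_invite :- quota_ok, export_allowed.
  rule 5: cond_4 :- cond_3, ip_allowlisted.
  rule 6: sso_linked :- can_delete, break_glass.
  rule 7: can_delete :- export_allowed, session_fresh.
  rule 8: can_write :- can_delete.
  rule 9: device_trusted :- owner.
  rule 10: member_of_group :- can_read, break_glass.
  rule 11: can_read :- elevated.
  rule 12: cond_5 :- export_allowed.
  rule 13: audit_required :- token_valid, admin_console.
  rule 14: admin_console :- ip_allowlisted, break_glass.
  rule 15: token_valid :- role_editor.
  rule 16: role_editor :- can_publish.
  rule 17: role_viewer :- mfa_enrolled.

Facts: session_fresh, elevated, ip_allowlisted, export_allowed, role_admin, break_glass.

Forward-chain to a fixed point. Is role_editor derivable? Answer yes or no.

yes

Round 1: rule 7 [can_delete :- export_allowed, session_fresh.]; rule 11 [can_read :- elevated.]; rule 12 [cond_5 :- export_allowed.]; rule 14 [admin_console :- ip_allowlisted, break_glass.]. Adds can_delete, can_read, cond_5, admin_console.
Round 2: rule 2 [restricted_mode :- session_fresh, can_delete.]; rule 6 [sso_linked :- can_delete, break_glass.]; rule 8 [can_write :- can_delete.]; rule 10 [member_of_group :- can_read, break_glass.]. Adds restricted_mode, sso_linked, can_write, member_of_group.
Round 3: rule 1 [role_editor :- can_write, member_of_group.]. Adds role_editor.
Round 4: rule 15 [token_valid :- role_editor.]. Adds token_valid.
Round 5: rule 13 [audit_required :- token_valid, admin_console.]. Adds audit_required.
role_editor appears in round 3, so it is derivable.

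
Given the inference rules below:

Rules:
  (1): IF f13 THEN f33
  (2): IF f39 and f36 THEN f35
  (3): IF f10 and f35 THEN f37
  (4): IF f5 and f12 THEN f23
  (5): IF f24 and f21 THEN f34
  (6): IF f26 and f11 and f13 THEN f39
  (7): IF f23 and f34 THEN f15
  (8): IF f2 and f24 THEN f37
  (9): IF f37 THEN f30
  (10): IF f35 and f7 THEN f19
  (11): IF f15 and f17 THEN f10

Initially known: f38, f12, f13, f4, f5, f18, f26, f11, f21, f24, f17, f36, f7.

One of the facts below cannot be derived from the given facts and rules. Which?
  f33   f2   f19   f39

f2

Round 1 — (1), (4), (5), (6), derive f33, f23, f34, f39.
Round 2 — (2), (7), derive f35, f15.
Round 3 — (10), (11), derive f19, f10.
Round 4 — (3), derive f37.
Round 5 — (9), derive f30.
Derived: f19 (round 3), f39 (round 1), f33 (round 1). f2 never appears in any round.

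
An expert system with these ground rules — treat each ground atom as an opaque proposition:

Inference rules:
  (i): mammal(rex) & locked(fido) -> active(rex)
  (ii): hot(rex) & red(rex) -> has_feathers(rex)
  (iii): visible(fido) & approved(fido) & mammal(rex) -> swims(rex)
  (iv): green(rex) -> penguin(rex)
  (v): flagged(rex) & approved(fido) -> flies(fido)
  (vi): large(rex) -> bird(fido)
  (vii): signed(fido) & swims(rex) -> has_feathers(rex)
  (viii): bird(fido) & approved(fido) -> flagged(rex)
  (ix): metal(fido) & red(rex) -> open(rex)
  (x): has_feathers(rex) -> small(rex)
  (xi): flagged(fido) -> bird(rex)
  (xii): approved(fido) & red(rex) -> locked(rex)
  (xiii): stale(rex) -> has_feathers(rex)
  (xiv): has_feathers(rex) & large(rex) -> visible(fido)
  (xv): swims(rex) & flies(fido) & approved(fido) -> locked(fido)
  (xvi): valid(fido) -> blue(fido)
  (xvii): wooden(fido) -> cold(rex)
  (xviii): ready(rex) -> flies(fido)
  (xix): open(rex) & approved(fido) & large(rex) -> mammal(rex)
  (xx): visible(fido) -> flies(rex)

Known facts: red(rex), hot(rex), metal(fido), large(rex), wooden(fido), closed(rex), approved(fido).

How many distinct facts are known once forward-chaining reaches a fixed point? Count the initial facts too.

21

Round 1: (ii) [hot(rex) & red(rex) -> has_feathers(rex)]; (vi) [large(rex) -> bird(fido)]; (ix) [metal(fido) & red(rex) -> open(rex)]; (xii) [approved(fido) & red(rex) -> locked(rex)]; (xvii) [wooden(fido) -> cold(rex)]. Adds has_feathers(rex), bird(fido), open(rex), locked(rex), cold(rex).
Round 2: (viii) [bird(fido) & approved(fido) -> flagged(rex)]; (x) [has_feathers(rex) -> small(rex)]; (xiv) [has_feathers(rex) & large(rex) -> visible(fido)]; (xix) [open(rex) & approved(fido) & large(rex) -> mammal(rex)]. Adds flagged(rex), small(rex), visible(fido), mammal(rex).
Round 3: (iii) [visible(fido) & approved(fido) & mammal(rex) -> swims(rex)]; (v) [flagged(rex) & approved(fido) -> flies(fido)]; (xx) [visible(fido) -> flies(rex)]. Adds swims(rex), flies(fido), flies(rex).
Round 4: (xv) [swims(rex) & flies(fido) & approved(fido) -> locked(fido)]. Adds locked(fido).
Round 5: (i) [mammal(rex) & locked(fido) -> active(rex)]. Adds active(rex).
Closure: {active(rex), approved(fido), bird(fido), closed(rex), cold(rex), flagged(rex), flies(fido), flies(rex), has_feathers(rex), hot(rex), large(rex), locked(fido), locked(rex), mammal(rex), metal(fido), open(rex), red(rex), small(rex), swims(rex), visible(fido), wooden(fido)} — 21 facts.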